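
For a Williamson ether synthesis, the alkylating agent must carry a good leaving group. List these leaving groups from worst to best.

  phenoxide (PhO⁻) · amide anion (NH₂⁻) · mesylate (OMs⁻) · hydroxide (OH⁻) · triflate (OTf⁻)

amide anion (NH₂⁻) < hydroxide (OH⁻) < phenoxide (PhO⁻) < mesylate (OMs⁻) < triflate (OTf⁻)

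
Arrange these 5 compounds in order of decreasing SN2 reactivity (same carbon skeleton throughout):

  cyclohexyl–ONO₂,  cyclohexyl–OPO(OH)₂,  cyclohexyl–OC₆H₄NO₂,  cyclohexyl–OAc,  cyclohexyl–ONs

cyclohexyl–ONs > cyclohexyl–ONO₂ > cyclohexyl–OPO(OH)₂ > cyclohexyl–OAc > cyclohexyl–OC₆H₄NO₂

With the same alkyl group throughout, only the leaving group differentiates the rates.
The more stable X⁻ (or X) is on its own — i.e. the weaker a base it is — the better a leaving group it makes.
cyclohexyl–ONs loses ONs⁻: pKₐ(p-O₂NC₆H₄SO₃H) ≈ -3.5
cyclohexyl–ONO₂ loses NO₃⁻: pKₐ(HNO₃) ≈ -1.3
cyclohexyl–OPO(OH)₂ loses H₂PO₄⁻: pKₐ(H₃PO₄) ≈ 2.1
cyclohexyl–OAc loses AcO⁻: pKₐ(CH₃COOH) ≈ 4.8
cyclohexyl–OC₆H₄NO₂ loses p-O₂N–C₆H₄–O⁻: pKₐ(p-nitrophenol) ≈ 7.2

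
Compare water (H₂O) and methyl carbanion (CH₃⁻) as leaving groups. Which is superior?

water (H₂O)

water (H₂O) is the better leaving group.
pKₐ(H₃O⁺) ≈ -1.7 versus pKₐ(CH₄) ≈ 48: water (H₂O) is the much weaker base.
Neutral; leaves from a protonated alcohol (R–OH₂⁺).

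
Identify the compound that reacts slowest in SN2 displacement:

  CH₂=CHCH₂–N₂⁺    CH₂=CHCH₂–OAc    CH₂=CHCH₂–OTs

CH₂=CHCH₂–OAc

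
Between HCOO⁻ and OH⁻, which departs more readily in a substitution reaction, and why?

HCOO⁻ is the better leaving group.
pKₐ(HCOOH) ≈ 3.8 versus pKₐ(H₂O) ≈ 15.7: HCOO⁻ is the much weaker base.
Resonance-stabilised carboxylate.

HCOO⁻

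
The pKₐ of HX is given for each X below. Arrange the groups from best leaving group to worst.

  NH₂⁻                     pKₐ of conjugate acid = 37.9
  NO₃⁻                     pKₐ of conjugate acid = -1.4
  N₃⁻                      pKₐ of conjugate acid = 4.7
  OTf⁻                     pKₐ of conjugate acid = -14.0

Lower conjugate-acid pKₐ ⇒ weaker base ⇒ better leaving group.
Sorting by the given values: OTf⁻ (-14.0), NO₃⁻ (-1.4), N₃⁻ (4.7), NH₂⁻ (37.9).

OTf⁻ > NO₃⁻ > N₃⁻ > NH₂⁻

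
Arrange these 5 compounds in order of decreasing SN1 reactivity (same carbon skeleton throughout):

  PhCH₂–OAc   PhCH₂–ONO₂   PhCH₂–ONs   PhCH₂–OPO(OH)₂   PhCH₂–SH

The skeletons are identical, so relative rate is governed entirely by leaving-group ability.
Leaving-group ability tracks the stability of the departed species; conjugate-acid pKₐ is the usual yardstick (lower pKₐ → better LG).
PhCH₂–ONs loses ONs⁻: pKₐ(p-O₂NC₆H₄SO₃H) ≈ -3.5
PhCH₂–ONO₂ loses NO₃⁻: pKₐ(HNO₃) ≈ -1.3
PhCH₂–OPO(OH)₂ loses H₂PO₄⁻: pKₐ(H₃PO₄) ≈ 2.1
PhCH₂–OAc loses AcO⁻: pKₐ(CH₃COOH) ≈ 4.8
PhCH₂–SH loses HS⁻: pKₐ(H₂S) ≈ 7

PhCH₂–ONs > PhCH₂–ONO₂ > PhCH₂–OPO(OH)₂ > PhCH₂–OAc > PhCH₂–SH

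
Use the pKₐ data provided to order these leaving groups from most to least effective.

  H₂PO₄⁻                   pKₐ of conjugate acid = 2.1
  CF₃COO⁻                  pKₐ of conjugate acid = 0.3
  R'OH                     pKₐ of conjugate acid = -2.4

R'OH > CF₃COO⁻ > H₂PO₄⁻

Lower conjugate-acid pKₐ ⇒ weaker base ⇒ better leaving group.
Sorting by the given values: R'OH (-2.4), CF₃COO⁻ (0.3), H₂PO₄⁻ (2.1).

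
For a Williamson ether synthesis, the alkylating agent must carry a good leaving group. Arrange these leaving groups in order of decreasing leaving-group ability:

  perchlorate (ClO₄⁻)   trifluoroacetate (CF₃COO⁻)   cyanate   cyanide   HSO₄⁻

Leaving-group ability tracks the stability of the departed species; conjugate-acid pKₐ is the usual yardstick (lower pKₐ → better LG).
perchlorate (ClO₄⁻): pKₐ(HClO₄) ≈ -10
HSO₄⁻: pKₐ(H₂SO₄) ≈ -3
trifluoroacetate (CF₃COO⁻): pKₐ(CF₃COOH) ≈ 0.2 — strongly electron-withdrawing CF₃ stabilises the carboxylate
cyanate: pKₐ(HOCN) ≈ 3.5 — resonance between N and O
cyanide: pKₐ(HCN) ≈ 9.2 — sp carbon stabilises the charge somewhat, but still a poor LG

perchlorate (ClO₄⁻) > HSO₄⁻ > trifluoroacetate (CF₃COO⁻) > cyanate > cyanide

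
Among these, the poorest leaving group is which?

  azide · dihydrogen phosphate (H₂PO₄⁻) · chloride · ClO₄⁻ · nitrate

azide

Rank by basicity of the departing species: weakest base leaves most easily.
ClO₄⁻: pKₐ(HClO₄) ≈ -10
chloride: pKₐ(HCl) ≈ -7
nitrate: pKₐ(HNO₃) ≈ -1.3
dihydrogen phosphate (H₂PO₄⁻): pKₐ(H₃PO₄) ≈ 2.1
azide: pKₐ(HN₃) ≈ 4.7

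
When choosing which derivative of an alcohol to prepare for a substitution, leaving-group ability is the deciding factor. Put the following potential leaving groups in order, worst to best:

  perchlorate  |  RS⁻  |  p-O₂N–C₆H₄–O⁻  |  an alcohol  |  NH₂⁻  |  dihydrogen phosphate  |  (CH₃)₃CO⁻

perchlorate: pKₐ(HClO₄) ≈ -10 — extremely weak base; rarely used for safety reasons
an alcohol: pKₐ(R'OH₂⁺) ≈ -2.4 — neutral; leaves from a protonated ether (an oxonium ion, R–O(H)R'⁺)
dihydrogen phosphate: pKₐ(H₃PO₄) ≈ 2.1 — moderate base; biological leaving group after further activation
p-O₂N–C₆H₄–O⁻: pKₐ(p-nitrophenol) ≈ 7.2 — nitro group delocalises the charge; the classic chromogenic LG
RS⁻: pKₐ(RSH (a thiol)) ≈ 10.5 — moderately basic; rarely leaves without activation
(CH₃)₃CO⁻: pKₐ(t-BuOH) ≈ 18
NH₂⁻: pKₐ(NH₃) ≈ 38
Reversing gives the worst-to-best order requested.

NH₂⁻ < (CH₃)₃CO⁻ < RS⁻ < p-O₂N–C₆H₄–O⁻ < dihydrogen phosphate < an alcohol < perchlorate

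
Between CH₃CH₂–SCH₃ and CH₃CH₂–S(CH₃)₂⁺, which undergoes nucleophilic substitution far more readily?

From CH₃CH₂–SCH₃ the departing group would be RS⁻ (pKₐ(RSH (a thiol)) ≈ 10.5). Moderately basic; rarely leaves without activation.
From CH₃CH₂–S(CH₃)₂⁺ the leaving group is SR'₂ (pKₐ(R'₂SH⁺) ≈ -7). Neutral; leaves from a sulfonium salt (R–SR'₂⁺).
(In practice CH₃CH₂–S(CH₃)₂⁺ is made from CH₃CH₂–SCH₃ by S-methylation with CH₃I, allowing neutral dimethyl sulfide, rather than methanethiolate, to depart.)

CH₃CH₂–S(CH₃)₂⁺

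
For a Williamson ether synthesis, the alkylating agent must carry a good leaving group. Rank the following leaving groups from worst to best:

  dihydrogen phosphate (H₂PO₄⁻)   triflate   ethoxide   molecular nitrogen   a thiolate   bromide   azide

ethoxide < a thiolate < azide < dihydrogen phosphate (H₂PO₄⁻) < bromide < triflate < molecular nitrogen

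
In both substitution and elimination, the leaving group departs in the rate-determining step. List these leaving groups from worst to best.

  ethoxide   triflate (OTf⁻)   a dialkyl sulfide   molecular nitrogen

ethoxide < a dialkyl sulfide < triflate (OTf⁻) < molecular nitrogen

molecular nitrogen: no meaningful conjugate acid; N₂ departs as an exceptionally stable neutral molecule
triflate (OTf⁻): pKₐ(CF₃SO₃H (triflic acid)) ≈ -14
a dialkyl sulfide: pKₐ(R'₂SH⁺) ≈ -7
ethoxide: pKₐ(CH₃CH₂OH) ≈ 16 — strong base; alkoxides do not leave unassisted
The question asks for worst first, so the sequence is read in increasing leaving-group ability.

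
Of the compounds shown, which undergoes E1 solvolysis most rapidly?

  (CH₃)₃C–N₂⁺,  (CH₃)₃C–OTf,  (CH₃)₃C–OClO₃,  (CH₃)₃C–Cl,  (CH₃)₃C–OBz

Identical carbon frameworks mean the comparison reduces to leaving-group quality.
The more stable X⁻ (or X) is on its own — i.e. the weaker a base it is — the better a leaving group it makes.
(CH₃)₃C–N₂⁺ loses N₂: no meaningful conjugate acid; N₂ departs as an exceptionally stable neutral molecule
(CH₃)₃C–OTf loses OTf⁻: pKₐ(CF₃SO₃H (triflic acid)) ≈ -14
(CH₃)₃C–OClO₃ loses ClO₄⁻: pKₐ(HClO₄) ≈ -10
(CH₃)₃C–Cl loses Cl⁻: pKₐ(HCl) ≈ -7
(CH₃)₃C–OBz loses PhCOO⁻: pKₐ(C₆H₅COOH) ≈ 4.2

(CH₃)₃C–N₂⁺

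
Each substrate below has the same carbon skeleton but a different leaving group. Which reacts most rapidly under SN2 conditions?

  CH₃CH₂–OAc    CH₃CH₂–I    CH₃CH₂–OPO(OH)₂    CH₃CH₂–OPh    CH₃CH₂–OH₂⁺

CH₃CH₂–I

Identical carbon frameworks mean the comparison reduces to leaving-group quality.
Rank by basicity of the departing species: weakest base leaves most easily.
CH₃CH₂–I loses I⁻: pKₐ(HI) ≈ -10
CH₃CH₂–OH₂⁺ loses H₂O: pKₐ(H₃O⁺) ≈ -1.7
CH₃CH₂–OPO(OH)₂ loses H₂PO₄⁻: pKₐ(H₃PO₄) ≈ 2.1
CH₃CH₂–OAc loses AcO⁻: pKₐ(CH₃COOH) ≈ 4.8
CH₃CH₂–OPh loses PhO⁻: pKₐ(C₆H₅OH (phenol)) ≈ 10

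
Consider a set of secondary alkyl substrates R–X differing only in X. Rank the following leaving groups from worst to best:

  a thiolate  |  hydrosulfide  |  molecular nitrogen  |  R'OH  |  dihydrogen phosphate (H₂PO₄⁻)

a thiolate < hydrosulfide < dihydrogen phosphate (H₂PO₄⁻) < R'OH < molecular nitrogen

A good leaving group is a weak base: the lower the pKₐ of its conjugate acid, the more readily it departs.
molecular nitrogen: no meaningful conjugate acid; N₂ departs as an exceptionally stable neutral molecule
R'OH: pKₐ(R'OH₂⁺) ≈ -2.4 — neutral; leaves from a protonated ether (an oxonium ion, R–O(H)R'⁺)
dihydrogen phosphate (H₂PO₄⁻): pKₐ(H₃PO₄) ≈ 2.1 — moderate base; biological leaving group after further activation
hydrosulfide: pKₐ(H₂S) ≈ 7 — larger and more polarisable than the oxygen analogue
a thiolate: pKₐ(RSH (a thiol)) ≈ 10.5
Reversing gives the worst-to-best order requested.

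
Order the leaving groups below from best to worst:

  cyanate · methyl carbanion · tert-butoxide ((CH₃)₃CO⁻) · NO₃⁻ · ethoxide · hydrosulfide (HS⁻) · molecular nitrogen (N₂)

Rank by basicity of the departing species: weakest base leaves most easily.
molecular nitrogen (N₂): no meaningful conjugate acid; N₂ departs as an exceptionally stable neutral molecule
NO₃⁻: pKₐ(HNO₃) ≈ -1.3 — resonance-delocalised over three oxygens
cyanate: pKₐ(HOCN) ≈ 3.5
hydrosulfide (HS⁻): pKₐ(H₂S) ≈ 7
ethoxide: pKₐ(CH₃CH₂OH) ≈ 16 — strong base; alkoxides do not leave unassisted
tert-butoxide ((CH₃)₃CO⁻): pKₐ(t-BuOH) ≈ 18 — bulky, strongly basic alkoxide
methyl carbanion: pKₐ(CH₄) ≈ 48 — unstabilised carbanion; the worst conceivable leaving group

molecular nitrogen (N₂) > NO₃⁻ > cyanate > hydrosulfide (HS⁻) > ethoxide > tert-butoxide ((CH₃)₃CO⁻) > methyl carbanion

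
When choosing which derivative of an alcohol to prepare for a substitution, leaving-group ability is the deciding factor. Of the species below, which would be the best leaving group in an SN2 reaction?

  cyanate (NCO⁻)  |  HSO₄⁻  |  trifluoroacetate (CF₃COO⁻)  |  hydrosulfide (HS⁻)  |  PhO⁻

HSO₄⁻

Rank by basicity of the departing species: weakest base leaves most easily.
HSO₄⁻: pKₐ(H₂SO₄) ≈ -3
trifluoroacetate (CF₃COO⁻): pKₐ(CF₃COOH) ≈ 0.2
cyanate (NCO⁻): pKₐ(HOCN) ≈ 3.5
hydrosulfide (HS⁻): pKₐ(H₂S) ≈ 7
PhO⁻: pKₐ(C₆H₅OH (phenol)) ≈ 10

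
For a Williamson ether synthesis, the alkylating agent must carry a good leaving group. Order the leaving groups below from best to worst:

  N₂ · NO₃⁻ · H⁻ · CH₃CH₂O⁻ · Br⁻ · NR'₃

Leaving-group ability tracks the stability of the departed species; conjugate-acid pKₐ is the usual yardstick (lower pKₐ → better LG).
N₂: no meaningful conjugate acid; N₂ departs as an exceptionally stable neutral molecule
Br⁻: pKₐ(HBr) ≈ -9
NO₃⁻: pKₐ(HNO₃) ≈ -1.3
NR'₃: pKₐ(R'₃NH⁺) ≈ 10.7
CH₃CH₂O⁻: pKₐ(CH₃CH₂OH) ≈ 16
H⁻: pKₐ(H₂) ≈ 36

N₂ > Br⁻ > NO₃⁻ > NR'₃ > CH₃CH₂O⁻ > H⁻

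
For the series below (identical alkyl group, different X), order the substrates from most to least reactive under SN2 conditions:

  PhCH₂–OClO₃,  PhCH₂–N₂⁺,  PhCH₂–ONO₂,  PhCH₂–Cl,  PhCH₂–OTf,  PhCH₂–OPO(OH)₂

PhCH₂–N₂⁺ > PhCH₂–OTf > PhCH₂–OClO₃ > PhCH₂–Cl > PhCH₂–ONO₂ > PhCH₂–OPO(OH)₂

With the same alkyl group throughout, only the leaving group differentiates the rates.
A good leaving group is a weak base: the lower the pKₐ of its conjugate acid, the more readily it departs.
PhCH₂–N₂⁺ loses N₂: no meaningful conjugate acid; N₂ departs as an exceptionally stable neutral molecule
PhCH₂–OTf loses OTf⁻: pKₐ(CF₃SO₃H (triflic acid)) ≈ -14
PhCH₂–OClO₃ loses ClO₄⁻: pKₐ(HClO₄) ≈ -10
PhCH₂–Cl loses Cl⁻: pKₐ(HCl) ≈ -7
PhCH₂–ONO₂ loses NO₃⁻: pKₐ(HNO₃) ≈ -1.3
PhCH₂–OPO(OH)₂ loses H₂PO₄⁻: pKₐ(H₃PO₄) ≈ 2.1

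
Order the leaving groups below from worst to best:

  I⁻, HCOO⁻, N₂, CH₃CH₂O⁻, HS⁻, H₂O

CH₃CH₂O⁻ < HS⁻ < HCOO⁻ < H₂O < I⁻ < N₂

Leaving-group ability tracks the stability of the departed species; conjugate-acid pKₐ is the usual yardstick (lower pKₐ → better LG).
N₂: no meaningful conjugate acid; N₂ departs as an exceptionally stable neutral molecule
I⁻: pKₐ(HI) ≈ -10
H₂O: pKₐ(H₃O⁺) ≈ -1.7
HCOO⁻: pKₐ(HCOOH) ≈ 3.8
HS⁻: pKₐ(H₂S) ≈ 7
CH₃CH₂O⁻: pKₐ(CH₃CH₂OH) ≈ 16
Listed from poorest to best leaving group as asked.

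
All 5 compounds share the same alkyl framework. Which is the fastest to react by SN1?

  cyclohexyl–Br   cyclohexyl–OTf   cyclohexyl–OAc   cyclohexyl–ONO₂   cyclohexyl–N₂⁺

Same R in every case — rank the leaving groups.
The more stable X⁻ (or X) is on its own — i.e. the weaker a base it is — the better a leaving group it makes.
cyclohexyl–N₂⁺ loses N₂: no meaningful conjugate acid; N₂ departs as an exceptionally stable neutral molecule
cyclohexyl–OTf loses OTf⁻: pKₐ(CF₃SO₃H (triflic acid)) ≈ -14
cyclohexyl–Br loses Br⁻: pKₐ(HBr) ≈ -9
cyclohexyl–ONO₂ loses NO₃⁻: pKₐ(HNO₃) ≈ -1.3
cyclohexyl–OAc loses AcO⁻: pKₐ(CH₃COOH) ≈ 4.8

cyclohexyl–N₂⁺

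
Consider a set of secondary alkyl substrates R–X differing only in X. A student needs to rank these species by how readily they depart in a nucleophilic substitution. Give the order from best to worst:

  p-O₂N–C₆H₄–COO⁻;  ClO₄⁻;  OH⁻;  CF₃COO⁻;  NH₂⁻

ClO₄⁻ > CF₃COO⁻ > p-O₂N–C₆H₄–COO⁻ > OH⁻ > NH₂⁻

Leaving-group ability tracks the stability of the departed species; conjugate-acid pKₐ is the usual yardstick (lower pKₐ → better LG).
ClO₄⁻: pKₐ(HClO₄) ≈ -10 — extremely weak base; rarely used for safety reasons
CF₃COO⁻: pKₐ(CF₃COOH) ≈ 0.2 — strongly electron-withdrawing CF₃ stabilises the carboxylate
p-O₂N–C₆H₄–COO⁻: pKₐ(p-nitrobenzoic acid) ≈ 3.4 — electron-withdrawing nitro group stabilises the carboxylate
OH⁻: pKₐ(H₂O) ≈ 15.7 — strong base; essentially never leaves without prior activation
NH₂⁻: pKₐ(NH₃) ≈ 38 — extremely strong base; never a leaving group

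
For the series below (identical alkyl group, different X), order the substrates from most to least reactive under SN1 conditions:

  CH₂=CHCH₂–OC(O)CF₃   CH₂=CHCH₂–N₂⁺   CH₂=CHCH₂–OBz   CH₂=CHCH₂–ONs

Identical carbon frameworks mean the comparison reduces to leaving-group quality.
Rank by basicity of the departing species: weakest base leaves most easily.
CH₂=CHCH₂–N₂⁺ loses N₂: no meaningful conjugate acid; N₂ departs as an exceptionally stable neutral molecule
CH₂=CHCH₂–ONs loses ONs⁻: pKₐ(p-O₂NC₆H₄SO₃H) ≈ -3.5
CH₂=CHCH₂–OC(O)CF₃ loses CF₃COO⁻: pKₐ(CF₃COOH) ≈ 0.2
CH₂=CHCH₂–OBz loses PhCOO⁻: pKₐ(C₆H₅COOH) ≈ 4.2

CH₂=CHCH₂–N₂⁺ > CH₂=CHCH₂–ONs > CH₂=CHCH₂–OC(O)CF₃ > CH₂=CHCH₂–OBz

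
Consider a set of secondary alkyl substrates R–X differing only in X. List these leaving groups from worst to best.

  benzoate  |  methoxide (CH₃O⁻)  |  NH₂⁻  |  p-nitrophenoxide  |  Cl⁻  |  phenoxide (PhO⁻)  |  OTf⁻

OTf⁻: pKₐ(CF₃SO₃H (triflic acid)) ≈ -14
Cl⁻: pKₐ(HCl) ≈ -7
benzoate: pKₐ(C₆H₅COOH) ≈ 4.2
p-nitrophenoxide: pKₐ(p-nitrophenol) ≈ 7.2
phenoxide (PhO⁻): pKₐ(C₆H₅OH (phenol)) ≈ 10 — resonance into the ring helps, but still a poor LG
methoxide (CH₃O⁻): pKₐ(CH₃OH) ≈ 15.5 — strong base; alkoxides do not leave unassisted
NH₂⁻: pKₐ(NH₃) ≈ 38
Reversing gives the worst-to-best order requested.

NH₂⁻ < methoxide (CH₃O⁻) < phenoxide (PhO⁻) < p-nitrophenoxide < benzoate < Cl⁻ < OTf⁻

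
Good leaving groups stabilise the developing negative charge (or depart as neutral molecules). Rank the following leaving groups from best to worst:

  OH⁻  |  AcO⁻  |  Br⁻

Br⁻ > AcO⁻ > OH⁻

Leaving-group ability tracks the stability of the departed species; conjugate-acid pKₐ is the usual yardstick (lower pKₐ → better LG).
Br⁻: pKₐ(HBr) ≈ -9
AcO⁻: pKₐ(CH₃COOH) ≈ 4.8
OH⁻: pKₐ(H₂O) ≈ 15.7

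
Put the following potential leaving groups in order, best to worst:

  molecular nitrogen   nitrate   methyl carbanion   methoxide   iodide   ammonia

Rank by basicity of the departing species: weakest base leaves most easily.
molecular nitrogen: no meaningful conjugate acid; N₂ departs as an exceptionally stable neutral molecule
iodide: pKₐ(HI) ≈ -10
nitrate: pKₐ(HNO₃) ≈ -1.3
ammonia: pKₐ(NH₄⁺) ≈ 9.2
methoxide: pKₐ(CH₃OH) ≈ 15.5
methyl carbanion: pKₐ(CH₄) ≈ 48 — unstabilised carbanion; the worst conceivable leaving group

molecular nitrogen > iodide > nitrate > ammonia > methoxide > methyl carbanion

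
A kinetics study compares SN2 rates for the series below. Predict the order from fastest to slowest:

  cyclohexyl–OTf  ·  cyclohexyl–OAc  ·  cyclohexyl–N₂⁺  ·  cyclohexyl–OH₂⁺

Identical carbon frameworks mean the comparison reduces to leaving-group quality.
A good leaving group is a weak base: the lower the pKₐ of its conjugate acid, the more readily it departs.
cyclohexyl–N₂⁺ loses N₂: no meaningful conjugate acid; N₂ departs as an exceptionally stable neutral molecule
cyclohexyl–OTf loses OTf⁻: pKₐ(CF₃SO₃H (triflic acid)) ≈ -14
cyclohexyl–OH₂⁺ loses H₂O: pKₐ(H₃O⁺) ≈ -1.7
cyclohexyl–OAc loses AcO⁻: pKₐ(CH₃COOH) ≈ 4.8

cyclohexyl–N₂⁺ > cyclohexyl–OTf > cyclohexyl–OH₂⁺ > cyclohexyl–OAc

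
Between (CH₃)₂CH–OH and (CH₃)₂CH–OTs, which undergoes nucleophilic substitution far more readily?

From (CH₃)₂CH–OH the departing group would be OH⁻ (pKₐ(H₂O) ≈ 15.7). Strong base; essentially never leaves without prior activation.
From (CH₃)₂CH–OTs the leaving group is OTs⁻ (pKₐ(p-CH₃C₆H₄SO₃H (TsOH)) ≈ -2.8). Resonance-delocalised arenesulfonate.
(In practice (CH₃)₂CH–OTs is made from (CH₃)₂CH–OH by treatment with TsCl / pyridine, converting the hydroxyl into a tosylate.)

(CH₃)₂CH–OTs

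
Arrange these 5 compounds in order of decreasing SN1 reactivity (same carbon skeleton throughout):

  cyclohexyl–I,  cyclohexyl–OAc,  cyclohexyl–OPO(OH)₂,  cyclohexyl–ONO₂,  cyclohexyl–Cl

cyclohexyl–I > cyclohexyl–Cl > cyclohexyl–ONO₂ > cyclohexyl–OPO(OH)₂ > cyclohexyl–OAc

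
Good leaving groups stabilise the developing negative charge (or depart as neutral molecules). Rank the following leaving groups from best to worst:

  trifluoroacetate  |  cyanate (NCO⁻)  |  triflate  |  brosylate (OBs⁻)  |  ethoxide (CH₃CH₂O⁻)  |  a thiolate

Leaving-group ability tracks the stability of the departed species; conjugate-acid pKₐ is the usual yardstick (lower pKₐ → better LG).
triflate: pKₐ(CF₃SO₃H (triflic acid)) ≈ -14
brosylate (OBs⁻): pKₐ(p-BrC₆H₄SO₃H) ≈ -2.8
trifluoroacetate: pKₐ(CF₃COOH) ≈ 0.2
cyanate (NCO⁻): pKₐ(HOCN) ≈ 3.5
a thiolate: pKₐ(RSH (a thiol)) ≈ 10.5
ethoxide (CH₃CH₂O⁻): pKₐ(CH₃CH₂OH) ≈ 16

triflate > brosylate (OBs⁻) > trifluoroacetate > cyanate (NCO⁻) > a thiolate > ethoxide (CH₃CH₂O⁻)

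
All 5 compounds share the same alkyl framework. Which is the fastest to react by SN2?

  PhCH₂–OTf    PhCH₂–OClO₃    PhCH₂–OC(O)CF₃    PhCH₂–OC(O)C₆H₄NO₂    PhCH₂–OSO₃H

The skeletons are identical, so relative rate is governed entirely by leaving-group ability.
The more stable X⁻ (or X) is on its own — i.e. the weaker a base it is — the better a leaving group it makes.
PhCH₂–OTf loses OTf⁻: pKₐ(CF₃SO₃H (triflic acid)) ≈ -14
PhCH₂–OClO₃ loses ClO₄⁻: pKₐ(HClO₄) ≈ -10
PhCH₂–OSO₃H loses HSO₄⁻: pKₐ(H₂SO₄) ≈ -3
PhCH₂–OC(O)CF₃ loses CF₃COO⁻: pKₐ(CF₃COOH) ≈ 0.2
PhCH₂–OC(O)C₆H₄NO₂ loses p-O₂N–C₆H₄–COO⁻: pKₐ(p-nitrobenzoic acid) ≈ 3.4

PhCH₂–OTf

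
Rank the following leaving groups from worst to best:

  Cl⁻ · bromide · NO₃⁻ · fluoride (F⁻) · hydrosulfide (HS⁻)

hydrosulfide (HS⁻) < fluoride (F⁻) < NO₃⁻ < Cl⁻ < bromide

bromide: pKₐ(HBr) ≈ -9
Cl⁻: pKₐ(HCl) ≈ -7
NO₃⁻: pKₐ(HNO₃) ≈ -1.3
fluoride (F⁻): pKₐ(HF) ≈ 3.2
hydrosulfide (HS⁻): pKₐ(H₂S) ≈ 7
Reversing gives the worst-to-best order requested.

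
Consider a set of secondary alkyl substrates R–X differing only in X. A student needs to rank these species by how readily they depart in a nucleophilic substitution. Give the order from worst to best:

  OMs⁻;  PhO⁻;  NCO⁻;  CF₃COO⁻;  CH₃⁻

The more stable X⁻ (or X) is on its own — i.e. the weaker a base it is — the better a leaving group it makes.
OMs⁻: pKₐ(CH₃SO₃H (MsOH)) ≈ -1.9 — resonance-delocalised alkanesulfonate
CF₃COO⁻: pKₐ(CF₃COOH) ≈ 0.2
NCO⁻: pKₐ(HOCN) ≈ 3.5 — resonance between N and O
PhO⁻: pKₐ(C₆H₅OH (phenol)) ≈ 10
CH₃⁻: pKₐ(CH₄) ≈ 48
The question asks for worst first, so the sequence is read in increasing leaving-group ability.

CH₃⁻ < PhO⁻ < NCO⁻ < CF₃COO⁻ < OMs⁻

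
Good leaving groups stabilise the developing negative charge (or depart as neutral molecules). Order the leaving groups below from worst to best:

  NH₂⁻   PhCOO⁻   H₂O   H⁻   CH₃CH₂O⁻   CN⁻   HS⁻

H₂O: pKₐ(H₃O⁺) ≈ -1.7
PhCOO⁻: pKₐ(C₆H₅COOH) ≈ 4.2
HS⁻: pKₐ(H₂S) ≈ 7
CN⁻: pKₐ(HCN) ≈ 9.2
CH₃CH₂O⁻: pKₐ(CH₃CH₂OH) ≈ 16
H⁻: pKₐ(H₂) ≈ 36
NH₂⁻: pKₐ(NH₃) ≈ 38
Reversing gives the worst-to-best order requested.

NH₂⁻ < H⁻ < CH₃CH₂O⁻ < CN⁻ < HS⁻ < PhCOO⁻ < H₂O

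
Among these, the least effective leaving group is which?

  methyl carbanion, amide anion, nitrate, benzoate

nitrate: pKₐ(HNO₃) ≈ -1.3
benzoate: pKₐ(C₆H₅COOH) ≈ 4.2
amide anion: pKₐ(NH₃) ≈ 38
methyl carbanion: pKₐ(CH₄) ≈ 48

methyl carbanion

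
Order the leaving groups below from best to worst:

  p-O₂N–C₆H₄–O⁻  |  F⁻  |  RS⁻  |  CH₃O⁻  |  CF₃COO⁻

A good leaving group is a weak base: the lower the pKₐ of its conjugate acid, the more readily it departs.
CF₃COO⁻: pKₐ(CF₃COOH) ≈ 0.2 — strongly electron-withdrawing CF₃ stabilises the carboxylate
F⁻: pKₐ(HF) ≈ 3.2 — small and strongly basic; the poor halide leaving group
p-O₂N–C₆H₄–O⁻: pKₐ(p-nitrophenol) ≈ 7.2 — nitro group delocalises the charge; the classic chromogenic LG
RS⁻: pKₐ(RSH (a thiol)) ≈ 10.5 — moderately basic; rarely leaves without activation
CH₃O⁻: pKₐ(CH₃OH) ≈ 15.5 — strong base; alkoxides do not leave unassisted

CF₃COO⁻ > F⁻ > p-O₂N–C₆H₄–O⁻ > RS⁻ > CH₃O⁻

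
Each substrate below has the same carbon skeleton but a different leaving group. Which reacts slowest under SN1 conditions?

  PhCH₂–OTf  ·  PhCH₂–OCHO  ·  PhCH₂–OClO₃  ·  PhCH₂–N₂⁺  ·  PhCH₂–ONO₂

Same R in every case — rank the leaving groups.
Rank by basicity of the departing species: weakest base leaves most easily.
PhCH₂–N₂⁺ loses N₂: no meaningful conjugate acid; N₂ departs as an exceptionally stable neutral molecule
PhCH₂–OTf loses OTf⁻: pKₐ(CF₃SO₃H (triflic acid)) ≈ -14
PhCH₂–OClO₃ loses ClO₄⁻: pKₐ(HClO₄) ≈ -10
PhCH₂–ONO₂ loses NO₃⁻: pKₐ(HNO₃) ≈ -1.3
PhCH₂–OCHO loses HCOO⁻: pKₐ(HCOOH) ≈ 3.8

PhCH₂–OCHO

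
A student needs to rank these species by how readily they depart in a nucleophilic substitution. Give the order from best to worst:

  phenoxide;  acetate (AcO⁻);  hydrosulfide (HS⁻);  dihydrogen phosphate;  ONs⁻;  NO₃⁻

ONs⁻ > NO₃⁻ > dihydrogen phosphate > acetate (AcO⁻) > hydrosulfide (HS⁻) > phenoxide

ONs⁻: pKₐ(p-O₂NC₆H₄SO₃H) ≈ -3.5
NO₃⁻: pKₐ(HNO₃) ≈ -1.3
dihydrogen phosphate: pKₐ(H₃PO₄) ≈ 2.1 — moderate base; biological leaving group after further activation
acetate (AcO⁻): pKₐ(CH₃COOH) ≈ 4.8 — resonance-stabilised but still a weak base
hydrosulfide (HS⁻): pKₐ(H₂S) ≈ 7 — larger and more polarisable than the oxygen analogue
phenoxide: pKₐ(C₆H₅OH (phenol)) ≈ 10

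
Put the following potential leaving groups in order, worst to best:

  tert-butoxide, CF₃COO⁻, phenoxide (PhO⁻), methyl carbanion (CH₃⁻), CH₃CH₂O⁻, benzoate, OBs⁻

A good leaving group is a weak base: the lower the pKₐ of its conjugate acid, the more readily it departs.
OBs⁻: pKₐ(p-BrC₆H₄SO₃H) ≈ -2.8
CF₃COO⁻: pKₐ(CF₃COOH) ≈ 0.2
benzoate: pKₐ(C₆H₅COOH) ≈ 4.2
phenoxide (PhO⁻): pKₐ(C₆H₅OH (phenol)) ≈ 10
CH₃CH₂O⁻: pKₐ(CH₃CH₂OH) ≈ 16
tert-butoxide: pKₐ(t-BuOH) ≈ 18
methyl carbanion (CH₃⁻): pKₐ(CH₄) ≈ 48
The question asks for worst first, so the sequence is read in increasing leaving-group ability.

methyl carbanion (CH₃⁻) < tert-butoxide < CH₃CH₂O⁻ < phenoxide (PhO⁻) < benzoate < CF₃COO⁻ < OBs⁻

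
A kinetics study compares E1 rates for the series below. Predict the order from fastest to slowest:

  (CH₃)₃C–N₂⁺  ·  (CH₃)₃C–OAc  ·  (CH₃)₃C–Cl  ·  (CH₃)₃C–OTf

With the same alkyl group throughout, only the leaving group differentiates the rates.
A good leaving group is a weak base: the lower the pKₐ of its conjugate acid, the more readily it departs.
(CH₃)₃C–N₂⁺ loses N₂: no meaningful conjugate acid; N₂ departs as an exceptionally stable neutral molecule
(CH₃)₃C–OTf loses OTf⁻: pKₐ(CF₃SO₃H (triflic acid)) ≈ -14
(CH₃)₃C–Cl loses Cl⁻: pKₐ(HCl) ≈ -7
(CH₃)₃C–OAc loses AcO⁻: pKₐ(CH₃COOH) ≈ 4.8

(CH₃)₃C–N₂⁺ > (CH₃)₃C–OTf > (CH₃)₃C–Cl > (CH₃)₃C–OAc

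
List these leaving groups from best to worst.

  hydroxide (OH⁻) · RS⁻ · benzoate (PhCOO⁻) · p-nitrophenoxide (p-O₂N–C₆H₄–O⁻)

Rank by basicity of the departing species: weakest base leaves most easily.
benzoate (PhCOO⁻): pKₐ(C₆H₅COOH) ≈ 4.2 — aryl carboxylate
p-nitrophenoxide (p-O₂N–C₆H₄–O⁻): pKₐ(p-nitrophenol) ≈ 7.2 — nitro group delocalises the charge; the classic chromogenic LG
RS⁻: pKₐ(RSH (a thiol)) ≈ 10.5
hydroxide (OH⁻): pKₐ(H₂O) ≈ 15.7 — strong base; essentially never leaves without prior activation

benzoate (PhCOO⁻) > p-nitrophenoxide (p-O₂N–C₆H₄–O⁻) > RS⁻ > hydroxide (OH⁻)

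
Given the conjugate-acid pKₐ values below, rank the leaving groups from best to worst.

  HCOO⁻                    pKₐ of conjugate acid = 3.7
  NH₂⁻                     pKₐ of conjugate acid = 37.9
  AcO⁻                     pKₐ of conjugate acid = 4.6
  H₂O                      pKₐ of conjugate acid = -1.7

H₂O > HCOO⁻ > AcO⁻ > NH₂⁻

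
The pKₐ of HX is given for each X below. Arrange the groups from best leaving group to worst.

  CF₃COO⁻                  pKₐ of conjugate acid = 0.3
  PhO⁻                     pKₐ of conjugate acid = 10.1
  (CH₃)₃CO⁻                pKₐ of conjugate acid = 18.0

CF₃COO⁻ > PhO⁻ > (CH₃)₃CO⁻

Lower conjugate-acid pKₐ ⇒ weaker base ⇒ better leaving group.
Sorting by the given values: CF₃COO⁻ (0.3), PhO⁻ (10.1), (CH₃)₃CO⁻ (18.0).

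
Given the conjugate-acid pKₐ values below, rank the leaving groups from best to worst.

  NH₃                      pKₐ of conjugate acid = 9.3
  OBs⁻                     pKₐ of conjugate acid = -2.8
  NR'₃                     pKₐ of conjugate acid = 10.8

OBs⁻ > NH₃ > NR'₃

Lower conjugate-acid pKₐ ⇒ weaker base ⇒ better leaving group.
Sorting by the given values: OBs⁻ (-2.8), NH₃ (9.3), NR'₃ (10.8).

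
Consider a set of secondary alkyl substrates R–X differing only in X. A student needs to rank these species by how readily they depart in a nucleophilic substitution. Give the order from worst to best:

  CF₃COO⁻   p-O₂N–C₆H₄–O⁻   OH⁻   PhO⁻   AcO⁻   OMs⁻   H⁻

H⁻ < OH⁻ < PhO⁻ < p-O₂N–C₆H₄–O⁻ < AcO⁻ < CF₃COO⁻ < OMs⁻

Leaving-group ability tracks the stability of the departed species; conjugate-acid pKₐ is the usual yardstick (lower pKₐ → better LG).
OMs⁻: pKₐ(CH₃SO₃H (MsOH)) ≈ -1.9
CF₃COO⁻: pKₐ(CF₃COOH) ≈ 0.2 — strongly electron-withdrawing CF₃ stabilises the carboxylate
AcO⁻: pKₐ(CH₃COOH) ≈ 4.8
p-O₂N–C₆H₄–O⁻: pKₐ(p-nitrophenol) ≈ 7.2 — nitro group delocalises the charge; the classic chromogenic LG
PhO⁻: pKₐ(C₆H₅OH (phenol)) ≈ 10
OH⁻: pKₐ(H₂O) ≈ 15.7 — strong base; essentially never leaves without prior activation
H⁻: pKₐ(H₂) ≈ 36
Reversing gives the worst-to-best order requested.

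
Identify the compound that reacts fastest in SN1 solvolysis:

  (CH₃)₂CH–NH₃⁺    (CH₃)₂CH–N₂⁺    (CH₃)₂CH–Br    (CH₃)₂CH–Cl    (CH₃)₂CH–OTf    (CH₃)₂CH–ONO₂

(CH₃)₂CH–N₂⁺

Same R in every case — rank the leaving groups.
The more stable X⁻ (or X) is on its own — i.e. the weaker a base it is — the better a leaving group it makes.
(CH₃)₂CH–N₂⁺ loses N₂: no meaningful conjugate acid; N₂ departs as an exceptionally stable neutral molecule
(CH₃)₂CH–OTf loses OTf⁻: pKₐ(CF₃SO₃H (triflic acid)) ≈ -14
(CH₃)₂CH–Br loses Br⁻: pKₐ(HBr) ≈ -9
(CH₃)₂CH–Cl loses Cl⁻: pKₐ(HCl) ≈ -7
(CH₃)₂CH–ONO₂ loses NO₃⁻: pKₐ(HNO₃) ≈ -1.3
(CH₃)₂CH–NH₃⁺ loses NH₃: pKₐ(NH₄⁺) ≈ 9.2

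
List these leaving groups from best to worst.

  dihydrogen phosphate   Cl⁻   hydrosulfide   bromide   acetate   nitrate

The more stable X⁻ (or X) is on its own — i.e. the weaker a base it is — the better a leaving group it makes.
bromide: pKₐ(HBr) ≈ -9
Cl⁻: pKₐ(HCl) ≈ -7
nitrate: pKₐ(HNO₃) ≈ -1.3
dihydrogen phosphate: pKₐ(H₃PO₄) ≈ 2.1
acetate: pKₐ(CH₃COOH) ≈ 4.8
hydrosulfide: pKₐ(H₂S) ≈ 7

bromide > Cl⁻ > nitrate > dihydrogen phosphate > acetate > hydrosulfide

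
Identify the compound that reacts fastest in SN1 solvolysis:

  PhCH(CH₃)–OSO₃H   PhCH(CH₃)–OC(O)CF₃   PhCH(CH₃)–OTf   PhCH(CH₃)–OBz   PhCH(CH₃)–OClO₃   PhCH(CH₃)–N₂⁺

With the same alkyl group throughout, only the leaving group differentiates the rates.
The more stable X⁻ (or X) is on its own — i.e. the weaker a base it is — the better a leaving group it makes.
PhCH(CH₃)–N₂⁺ loses N₂: no meaningful conjugate acid; N₂ departs as an exceptionally stable neutral molecule
PhCH(CH₃)–OTf loses OTf⁻: pKₐ(CF₃SO₃H (triflic acid)) ≈ -14
PhCH(CH₃)–OClO₃ loses ClO₄⁻: pKₐ(HClO₄) ≈ -10
PhCH(CH₃)–OSO₃H loses HSO₄⁻: pKₐ(H₂SO₄) ≈ -3
PhCH(CH₃)–OC(O)CF₃ loses CF₃COO⁻: pKₐ(CF₃COOH) ≈ 0.2
PhCH(CH₃)–OBz loses PhCOO⁻: pKₐ(C₆H₅COOH) ≈ 4.2

PhCH(CH₃)–N₂⁺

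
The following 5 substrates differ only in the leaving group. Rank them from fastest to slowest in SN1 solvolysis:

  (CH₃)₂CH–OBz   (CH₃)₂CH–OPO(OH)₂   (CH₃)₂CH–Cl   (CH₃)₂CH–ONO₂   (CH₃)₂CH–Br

(CH₃)₂CH–Br > (CH₃)₂CH–Cl > (CH₃)₂CH–ONO₂ > (CH₃)₂CH–OPO(OH)₂ > (CH₃)₂CH–OBz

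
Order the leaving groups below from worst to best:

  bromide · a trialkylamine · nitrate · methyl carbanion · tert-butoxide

methyl carbanion < tert-butoxide < a trialkylamine < nitrate < bromide

Leaving-group ability tracks the stability of the departed species; conjugate-acid pKₐ is the usual yardstick (lower pKₐ → better LG).
bromide: pKₐ(HBr) ≈ -9
nitrate: pKₐ(HNO₃) ≈ -1.3 — resonance-delocalised over three oxygens
a trialkylamine: pKₐ(R'₃NH⁺) ≈ 10.7 — neutral but still a fairly strong base; Hofmann-elimination LG
tert-butoxide: pKₐ(t-BuOH) ≈ 18 — bulky, strongly basic alkoxide
methyl carbanion: pKₐ(CH₄) ≈ 48
Listed from poorest to best leaving group as asked.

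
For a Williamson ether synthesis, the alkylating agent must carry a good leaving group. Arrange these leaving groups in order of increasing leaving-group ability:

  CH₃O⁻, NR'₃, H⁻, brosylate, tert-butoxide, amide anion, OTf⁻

amide anion < H⁻ < tert-butoxide < CH₃O⁻ < NR'₃ < brosylate < OTf⁻

A good leaving group is a weak base: the lower the pKₐ of its conjugate acid, the more readily it departs.
OTf⁻: pKₐ(CF₃SO₃H (triflic acid)) ≈ -14
brosylate: pKₐ(p-BrC₆H₄SO₃H) ≈ -2.8
NR'₃: pKₐ(R'₃NH⁺) ≈ 10.7
CH₃O⁻: pKₐ(CH₃OH) ≈ 15.5
tert-butoxide: pKₐ(t-BuOH) ≈ 18
H⁻: pKₐ(H₂) ≈ 36
amide anion: pKₐ(NH₃) ≈ 38
Listed from poorest to best leaving group as asked.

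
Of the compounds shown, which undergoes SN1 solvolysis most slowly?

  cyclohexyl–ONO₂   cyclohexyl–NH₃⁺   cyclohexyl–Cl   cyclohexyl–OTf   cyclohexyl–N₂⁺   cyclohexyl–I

cyclohexyl–NH₃⁺

Same R in every case — rank the leaving groups.
The more stable X⁻ (or X) is on its own — i.e. the weaker a base it is — the better a leaving group it makes.
cyclohexyl–N₂⁺ loses N₂: no meaningful conjugate acid; N₂ departs as an exceptionally stable neutral molecule
cyclohexyl–OTf loses OTf⁻: pKₐ(CF₃SO₃H (triflic acid)) ≈ -14
cyclohexyl–I loses I⁻: pKₐ(HI) ≈ -10
cyclohexyl–Cl loses Cl⁻: pKₐ(HCl) ≈ -7
cyclohexyl–ONO₂ loses NO₃⁻: pKₐ(HNO₃) ≈ -1.3
cyclohexyl–NH₃⁺ loses NH₃: pKₐ(NH₄⁺) ≈ 9.2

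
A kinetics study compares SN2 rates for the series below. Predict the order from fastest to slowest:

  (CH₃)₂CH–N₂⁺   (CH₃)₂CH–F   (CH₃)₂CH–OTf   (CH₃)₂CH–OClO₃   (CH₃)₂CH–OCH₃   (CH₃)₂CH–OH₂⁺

(CH₃)₂CH–N₂⁺ > (CH₃)₂CH–OTf > (CH₃)₂CH–OClO₃ > (CH₃)₂CH–OH₂⁺ > (CH₃)₂CH–F > (CH₃)₂CH–OCH₃

Identical carbon frameworks mean the comparison reduces to leaving-group quality.
Leaving-group ability tracks the stability of the departed species; conjugate-acid pKₐ is the usual yardstick (lower pKₐ → better LG).
(CH₃)₂CH–N₂⁺ loses N₂: no meaningful conjugate acid; N₂ departs as an exceptionally stable neutral molecule
(CH₃)₂CH–OTf loses OTf⁻: pKₐ(CF₃SO₃H (triflic acid)) ≈ -14
(CH₃)₂CH–OClO₃ loses ClO₄⁻: pKₐ(HClO₄) ≈ -10
(CH₃)₂CH–OH₂⁺ loses H₂O: pKₐ(H₃O⁺) ≈ -1.7
(CH₃)₂CH–F loses F⁻: pKₐ(HF) ≈ 3.2
(CH₃)₂CH–OCH₃ loses CH₃O⁻: pKₐ(CH₃OH) ≈ 15.5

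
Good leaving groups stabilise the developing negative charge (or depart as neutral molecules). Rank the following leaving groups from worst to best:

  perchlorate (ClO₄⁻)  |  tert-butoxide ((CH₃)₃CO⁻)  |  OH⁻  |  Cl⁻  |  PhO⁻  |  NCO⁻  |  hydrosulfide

tert-butoxide ((CH₃)₃CO⁻) < OH⁻ < PhO⁻ < hydrosulfide < NCO⁻ < Cl⁻ < perchlorate (ClO₄⁻)

Rank by basicity of the departing species: weakest base leaves most easily.
perchlorate (ClO₄⁻): pKₐ(HClO₄) ≈ -10
Cl⁻: pKₐ(HCl) ≈ -7
NCO⁻: pKₐ(HOCN) ≈ 3.5
hydrosulfide: pKₐ(H₂S) ≈ 7
PhO⁻: pKₐ(C₆H₅OH (phenol)) ≈ 10
OH⁻: pKₐ(H₂O) ≈ 15.7
tert-butoxide ((CH₃)₃CO⁻): pKₐ(t-BuOH) ≈ 18
Listed from poorest to best leaving group as asked.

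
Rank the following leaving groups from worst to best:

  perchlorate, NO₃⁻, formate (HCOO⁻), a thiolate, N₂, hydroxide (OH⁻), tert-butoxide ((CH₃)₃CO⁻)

N₂: no meaningful conjugate acid; N₂ departs as an exceptionally stable neutral molecule
perchlorate: pKₐ(HClO₄) ≈ -10
NO₃⁻: pKₐ(HNO₃) ≈ -1.3
formate (HCOO⁻): pKₐ(HCOOH) ≈ 3.8
a thiolate: pKₐ(RSH (a thiol)) ≈ 10.5
hydroxide (OH⁻): pKₐ(H₂O) ≈ 15.7
tert-butoxide ((CH₃)₃CO⁻): pKₐ(t-BuOH) ≈ 18
The question asks for worst first, so the sequence is read in increasing leaving-group ability.

tert-butoxide ((CH₃)₃CO⁻) < hydroxide (OH⁻) < a thiolate < formate (HCOO⁻) < NO₃⁻ < perchlorate < N₂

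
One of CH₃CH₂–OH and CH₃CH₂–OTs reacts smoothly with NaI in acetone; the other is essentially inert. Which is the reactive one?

CH₃CH₂–OTs

From CH₃CH₂–OH the departing group would be OH⁻ (pKₐ(H₂O) ≈ 15.7). Strong base; essentially never leaves without prior activation.
From CH₃CH₂–OTs the leaving group is OTs⁻ (pKₐ(p-CH₃C₆H₄SO₃H (TsOH)) ≈ -2.8). Resonance-delocalised arenesulfonate.
(In practice CH₃CH₂–OTs is made from CH₃CH₂–OH by treatment with TsCl / pyridine, converting the hydroxyl into a tosylate.)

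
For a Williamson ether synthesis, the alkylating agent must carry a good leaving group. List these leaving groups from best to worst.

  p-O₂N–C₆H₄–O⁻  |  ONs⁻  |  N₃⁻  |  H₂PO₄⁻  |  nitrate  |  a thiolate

ONs⁻ > nitrate > H₂PO₄⁻ > N₃⁻ > p-O₂N–C₆H₄–O⁻ > a thiolate

ONs⁻: pKₐ(p-O₂NC₆H₄SO₃H) ≈ -3.5 — p-nitro group further stabilises the sulfonate
nitrate: pKₐ(HNO₃) ≈ -1.3 — resonance-delocalised over three oxygens
H₂PO₄⁻: pKₐ(H₃PO₄) ≈ 2.1
N₃⁻: pKₐ(HN₃) ≈ 4.7 — linear, resonance-stabilised
p-O₂N–C₆H₄–O⁻: pKₐ(p-nitrophenol) ≈ 7.2
a thiolate: pKₐ(RSH (a thiol)) ≈ 10.5 — moderately basic; rarely leaves without activation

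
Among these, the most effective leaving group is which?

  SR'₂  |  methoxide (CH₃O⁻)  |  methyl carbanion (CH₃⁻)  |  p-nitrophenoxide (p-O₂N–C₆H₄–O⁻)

SR'₂

SR'₂: pKₐ(R'₂SH⁺) ≈ -7
p-nitrophenoxide (p-O₂N–C₆H₄–O⁻): pKₐ(p-nitrophenol) ≈ 7.2
methoxide (CH₃O⁻): pKₐ(CH₃OH) ≈ 15.5
methyl carbanion (CH₃⁻): pKₐ(CH₄) ≈ 48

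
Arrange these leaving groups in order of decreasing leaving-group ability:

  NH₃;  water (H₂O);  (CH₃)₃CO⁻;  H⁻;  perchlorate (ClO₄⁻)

perchlorate (ClO₄⁻) > water (H₂O) > NH₃ > (CH₃)₃CO⁻ > H⁻

A good leaving group is a weak base: the lower the pKₐ of its conjugate acid, the more readily it departs.
perchlorate (ClO₄⁻): pKₐ(HClO₄) ≈ -10
water (H₂O): pKₐ(H₃O⁺) ≈ -1.7
NH₃: pKₐ(NH₄⁺) ≈ 9.2
(CH₃)₃CO⁻: pKₐ(t-BuOH) ≈ 18
H⁻: pKₐ(H₂) ≈ 36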